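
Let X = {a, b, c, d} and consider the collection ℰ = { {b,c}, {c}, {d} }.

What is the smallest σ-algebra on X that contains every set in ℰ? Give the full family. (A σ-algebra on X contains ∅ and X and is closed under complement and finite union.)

Initial family (5 sets): { {}, {c}, {d}, {b,c}, X }.
Iteration 1: +5 →
  {a,d}  = X∖{b,c}
  {c,d}  = {c} ∪ {d}
  {a,b,c}  = X∖{d}
  {a,b,d}  = X∖{c}
  {b,c,d}  = {b,c} ∪ {d}
Iteration 2 (3 new):
  {a}  = X∖{b,c,d}
  {a,b}  = X∖{c,d}
  {a,c,d}  = {c,d} ∪ {a,d}
Iteration 3: +2 →
  {b}  = X∖{a,c,d}
  {a,c}  = {c} ∪ {a}
Iteration 4: 1 new —
  {b,d}  = X∖{a,c}
Iteration 5: closed — nothing new.

|σ(ℰ)| = 16.  σ(ℰ) = { {}, {a}, {b}, {c}, {d}, {a,b}, {a,c}, {a,d}, {b,c}, {b,d}, {c,d}, {a,b,c}, {a,b,d}, {a,c,d}, {b,c,d}, X }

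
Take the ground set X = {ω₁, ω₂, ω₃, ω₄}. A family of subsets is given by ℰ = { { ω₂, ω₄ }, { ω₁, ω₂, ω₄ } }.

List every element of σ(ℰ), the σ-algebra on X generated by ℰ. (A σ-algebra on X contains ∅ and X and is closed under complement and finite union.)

Answer: σ(ℰ) = { {  }, { ω₁ }, { ω₃ }, { ω₁, ω₃ }, { ω₂, ω₄ }, { ω₁, ω₂, ω₄ }, { ω₂, ω₃, ω₄ }, X }

Check:
Seed the family with ℰ together with ∅ and X: { {  }, { ω₂, ω₄ }, { ω₁, ω₂, ω₄ }, X }.
Step 1: 2 new —
  { ω₃ }  = complement { ω₁, ω₂, ω₄ }
  { ω₁, ω₃ }  = complement { ω₂, ω₄ }
  — 6 sets.
Step 2 (1 new):
  { ω₂, ω₃, ω₄ }  = { ω₃ } ∪ { ω₂, ω₄ }
  — 7 sets.
Step 3: +1 →
  { ω₁ }  = complement { ω₂, ω₃, ω₄ }
  — 8 sets.
Step 4: already closed under ᶜ and ∪.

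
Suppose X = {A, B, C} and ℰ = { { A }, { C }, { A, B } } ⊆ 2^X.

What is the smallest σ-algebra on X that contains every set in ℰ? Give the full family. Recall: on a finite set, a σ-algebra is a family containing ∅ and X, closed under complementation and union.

Begin from { {  }, { A }, { C }, { A, B }, X } (that is, ℰ plus ∅ and X).
Round 1 (2 new):
  { A, C }  = { C } ∪ { A }
  { B, C }  = { A }ᶜ
  [7 total]
Round 2. New:
  { B }  = { A, C }ᶜ
  [8 total]
Round 3: stable.

Hence σ(ℰ) has 8 members: { {  }, { A }, { B }, { C }, { A, B }, { A, C }, { B, C }, X }.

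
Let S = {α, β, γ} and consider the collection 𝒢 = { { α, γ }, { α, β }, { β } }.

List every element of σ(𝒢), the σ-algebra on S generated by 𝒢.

Initial family (5 sets): { {}, { β }, { α, β }, { α, γ }, S }.
Pass 1 adds 1:
  { γ }  = { α, β }ᶜ
Pass 2: +1 →
  { β, γ }  = { γ } ∪ { β }
Pass 3: 1 new —
  { α }  = { β, γ }ᶜ
Pass 4 adds nothing — fixpoint reached.

σ(𝒢) = { {}, { α }, { β }, { γ }, { α, β }, { α, γ }, { β, γ }, S }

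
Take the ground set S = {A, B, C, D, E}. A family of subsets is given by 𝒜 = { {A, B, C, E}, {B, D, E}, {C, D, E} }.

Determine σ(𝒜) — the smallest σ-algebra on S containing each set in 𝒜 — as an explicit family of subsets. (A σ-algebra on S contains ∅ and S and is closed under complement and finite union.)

σ(𝒜) (32 sets): { ∅, {A}, {B}, {C}, {D}, {E}, {A, B}, {A, C}, {A, D}, {A, E}, {B, C}, {B, D}, {B, E}, {C, D}, {C, E}, {D, E}, {A, B, C}, {A, B, D}, {A, B, E}, {A, C, D}, {A, C, E}, {A, D, E}, {B, C, D}, {B, C, E}, {B, D, E}, {C, D, E}, {A, B, C, D}, {A, B, C, E}, {A, B, D, E}, {A, C, D, E}, {B, C, D, E}, S }

Working:
Begin from { ∅, {B, D, E}, {C, D, E}, {A, B, C, E}, S } (that is, 𝒜 plus ∅ and S).
Pass 1: 4 new —
  {D}  = ᶜ of {A, B, C, E}
  {A, B}  = ᶜ of {C, D, E}
  {A, C}  = ᶜ of {B, D, E}
  {B, C, D, E}  = {C, D, E} ∪ {B, D, E}
  — 9 sets.
Pass 2: +6 →
  {A}  = ᶜ of {B, C, D, E}
  {A, B, C}  = {A, B} ∪ {A, C}
  {A, B, D}  = {A, B} ∪ {D}
  {A, C, D}  = {A, C} ∪ {D}
  {A, B, D, E}  = {A, B} ∪ {B, D, E}
  {A, C, D, E}  = {C, D, E} ∪ {A, C}
  — 15 sets.
Pass 3 adds 7:
  {B}  = ᶜ of {A, C, D, E}
  {C}  = ᶜ of {A, B, D, E}
  {A, D}  = {D} ∪ {A}
  {B, E}  = ᶜ of {A, C, D}
  {C, E}  = ᶜ of {A, B, D}
  {D, E}  = ᶜ of {A, B, C}
  {A, B, C, D}  = {A, C, D} ∪ {A, B, C}
  — 22 sets.
Pass 4: 8 new —
  {E}  = ᶜ of {A, B, C, D}
  {B, C}  = {B} ∪ {C}
  {B, D}  = {B} ∪ {D}
  {C, D}  = {C} ∪ {D}
  {A, B, E}  = {B, E} ∪ {A, B}
  {A, C, E}  = {A, C} ∪ {C, E}
  {A, D, E}  = {D, E} ∪ {A, D}
  {B, C, E}  = ᶜ of {A, D}
  — 30 sets.
Pass 5 (2 new):
  {A, E}  = {E} ∪ {A}
  {B, C, D}  = {C, D} ∪ {B}
  — 32 sets.
Pass 6 adds nothing — fixpoint reached.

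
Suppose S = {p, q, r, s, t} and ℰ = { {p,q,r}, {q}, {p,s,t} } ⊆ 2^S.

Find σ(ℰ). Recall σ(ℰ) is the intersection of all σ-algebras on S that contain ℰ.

σ(ℰ) (16 sets): { {}, {p}, {q}, {r}, {p,q}, {p,r}, {q,r}, {s,t}, {p,q,r}, {p,s,t}, {q,s,t}, {r,s,t}, {p,q,s,t}, {p,r,s,t}, {q,r,s,t}, S }

Trace:
Initial family (5 sets): { {}, {q}, {p,q,r}, {p,s,t}, S }.
Iteration 1 (4 new):
  {q,r}  = complement {p,s,t}
  {s,t}  = complement {p,q,r}
  {p,q,s,t}  = {p,s,t} ∪ {q}
  {p,r,s,t}  = complement {q}
  [9 total]
Iteration 2. New:
  {r}  = complement {p,q,s,t}
  {q,s,t}  = {q} ∪ {s,t}
  {q,r,s,t}  = {s,t} ∪ {q,r}
  [12 total]
Iteration 3: 3 new —
  {p}  = complement {q,r,s,t}
  {p,r}  = complement {q,s,t}
  {r,s,t}  = {s,t} ∪ {r}
  [15 total]
Iteration 4: 1 new —
  {p,q}  = complement {r,s,t}
  [16 total]
Iteration 5: already closed under ᶜ and ∪.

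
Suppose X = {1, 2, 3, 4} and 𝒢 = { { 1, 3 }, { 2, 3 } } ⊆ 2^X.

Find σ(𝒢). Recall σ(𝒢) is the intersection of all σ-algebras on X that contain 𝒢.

Take S₀ = 𝒢 ∪ {∅, X} = { {  }, { 1, 3 }, { 2, 3 }, X }.
Pass 1: +3 →
  { 1, 4 }  = X∖{ 2, 3 }
  { 2, 4 }  = X∖{ 1, 3 }
  { 1, 2, 3 }  = { 1, 3 } ∪ { 2, 3 }
Pass 2: +4 →
  { 4 }  = X∖{ 1, 2, 3 }
  { 1, 2, 4 }  = { 1, 4 } ∪ { 2, 4 }
  { 1, 3, 4 }  = { 1, 4 } ∪ { 1, 3 }
  { 2, 3, 4 }  = { 2, 3 } ∪ { 2, 4 }
Pass 3 adds 3:
  { 1 }  = X∖{ 2, 3, 4 }
  { 2 }  = X∖{ 1, 3, 4 }
  { 3 }  = X∖{ 1, 2, 4 }
Pass 4: 2 new —
  { 1, 2 }  = { 2 } ∪ { 1 }
  { 3, 4 }  = { 3 } ∪ { 4 }
Pass 5: stable.

|σ(𝒢)| = 16.  σ(𝒢) = { {  }, { 1 }, { 2 }, { 3 }, { 4 }, { 1, 2 }, { 1, 3 }, { 1, 4 }, { 2, 3 }, { 2, 4 }, { 3, 4 }, { 1, 2, 3 }, { 1, 2, 4 }, { 1, 3, 4 }, { 2, 3, 4 }, X }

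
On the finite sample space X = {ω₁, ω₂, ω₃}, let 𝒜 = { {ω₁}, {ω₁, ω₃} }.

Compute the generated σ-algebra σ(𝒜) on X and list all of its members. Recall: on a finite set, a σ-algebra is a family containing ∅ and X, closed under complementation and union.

Take S₀ = 𝒜 ∪ {∅, X} = { {}, {ω₁}, {ω₁, ω₃}, X }.
Round 1: 2 new —
  {ω₂}  = ᶜ of {ω₁, ω₃}
  {ω₂, ω₃}  = ᶜ of {ω₁}
  (now 6)
Round 2: +1 →
  {ω₁, ω₂}  = {ω₂} ∪ {ω₁}
  (now 7)
Round 3. New:
  {ω₃}  = ᶜ of {ω₁, ω₂}
  (now 8)
Round 4: closed — nothing new.

|σ(𝒜)| = 8.  σ(𝒜) = { {}, {ω₁}, {ω₂}, {ω₃}, {ω₁, ω₂}, {ω₁, ω₃}, {ω₂, ω₃}, X }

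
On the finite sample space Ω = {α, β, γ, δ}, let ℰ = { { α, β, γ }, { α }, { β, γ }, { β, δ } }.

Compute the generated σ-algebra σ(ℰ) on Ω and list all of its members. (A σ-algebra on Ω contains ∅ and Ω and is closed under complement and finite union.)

Take S₀ = ℰ ∪ {∅, Ω} = { {  }, { α }, { β, γ }, { β, δ }, { α, β, γ }, Ω }.
Round 1: +5 →
  { δ }  = Ω∖{ α, β, γ }
  { α, γ }  = Ω∖{ β, δ }
  { α, δ }  = Ω∖{ β, γ }
  { α, β, δ }  = { β, δ } ∪ { α }
  { β, γ, δ }  = Ω∖{ α }
  [11 total]
Round 2: 2 new —
  { γ }  = Ω∖{ α, β, δ }
  { α, γ, δ }  = { α, δ } ∪ { α, γ }
  [13 total]
Round 3. New:
  { β }  = Ω∖{ α, γ, δ }
  { γ, δ }  = { γ } ∪ { δ }
  [15 total]
Round 4 adds 1:
  { α, β }  = Ω∖{ γ, δ }
  [16 total]
Round 5: stable.

Therefore σ(ℰ) = { {  }, { α }, { β }, { γ }, { δ }, { α, β }, { α, γ }, { α, δ }, { β, γ }, { β, δ }, { γ, δ }, { α, β, γ }, { α, β, δ }, { α, γ, δ }, { β, γ, δ }, Ω } (|σ(ℰ)| = 16).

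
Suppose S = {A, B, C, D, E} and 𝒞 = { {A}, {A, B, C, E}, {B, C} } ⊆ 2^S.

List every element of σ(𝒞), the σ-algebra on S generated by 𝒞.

Seed the family with 𝒞 together with ∅ and S: { ∅, {A}, {B, C}, {A, B, C, E}, S }.
Pass 1. New:
  {D}  = {A, B, C, E}ᶜ
  {A, B, C}  = {B, C} ∪ {A}
  {A, D, E}  = {B, C}ᶜ
  {B, C, D, E}  = {A}ᶜ
  — 9 sets.
Pass 2 (4 new):
  {A, D}  = {D} ∪ {A}
  {D, E}  = {A, B, C}ᶜ
  {B, C, D}  = {B, C} ∪ {D}
  {A, B, C, D}  = {A, B, C} ∪ {D}
  — 13 sets.
Pass 3: +3 →
  {E}  = {A, B, C, D}ᶜ
  {A, E}  = {B, C, D}ᶜ
  {B, C, E}  = {A, D}ᶜ
  — 16 sets.
Pass 4 adds nothing — fixpoint reached.

Therefore σ(𝒞) = { ∅, {A}, {D}, {E}, {A, D}, {A, E}, {B, C}, {D, E}, {A, B, C}, {A, D, E}, {B, C, D}, {B, C, E}, {A, B, C, D}, {A, B, C, E}, {B, C, D, E}, S } (|σ(𝒞)| = 16).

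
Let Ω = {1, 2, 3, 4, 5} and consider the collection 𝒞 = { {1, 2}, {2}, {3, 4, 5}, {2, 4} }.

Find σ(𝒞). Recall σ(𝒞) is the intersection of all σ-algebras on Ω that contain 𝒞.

Start: 𝒞 ∪ {∅, Ω} = { {}, {2}, {1, 2}, {2, 4}, {3, 4, 5}, Ω }.
Round 1 (4 new):
  {1, 2, 4}  = {1, 2} ∪ {2, 4}
  {1, 3, 5}  = Ω∖{2, 4}
  {1, 3, 4, 5}  = Ω∖{2}
  {2, 3, 4, 5}  = {3, 4, 5} ∪ {2}
  |family| = 10
Round 2 adds 3:
  {1}  = Ω∖{2, 3, 4, 5}
  {3, 5}  = Ω∖{1, 2, 4}
  {1, 2, 3, 5}  = {1, 2} ∪ {1, 3, 5}
  |family| = 13
Round 3. New:
  {4}  = Ω∖{1, 2, 3, 5}
  {2, 3, 5}  = {2} ∪ {3, 5}
  |family| = 15
Round 4. New:
  {1, 4}  = Ω∖{2, 3, 5}
  |family| = 16
Round 5: closed — nothing new.

Therefore σ(𝒞) = { {}, {1}, {2}, {4}, {1, 2}, {1, 4}, {2, 4}, {3, 5}, {1, 2, 4}, {1, 3, 5}, {2, 3, 5}, {3, 4, 5}, {1, 2, 3, 5}, {1, 3, 4, 5}, {2, 3, 4, 5}, Ω } (|σ(𝒞)| = 16).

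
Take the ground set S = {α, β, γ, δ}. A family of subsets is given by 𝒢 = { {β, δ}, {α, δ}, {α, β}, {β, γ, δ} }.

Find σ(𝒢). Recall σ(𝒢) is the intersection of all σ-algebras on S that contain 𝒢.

σ(𝒢) = { ∅, {α}, {β}, {γ}, {δ}, {α, β}, {α, γ}, {α, δ}, {β, γ}, {β, δ}, {γ, δ}, {α, β, γ}, {α, β, δ}, {α, γ, δ}, {β, γ, δ}, S }

Working:
Start: 𝒢 ∪ {∅, S} = { ∅, {α, β}, {α, δ}, {β, δ}, {β, γ, δ}, S }.
Step 1. New:
  {α}  = {β, γ, δ}ᶜ
  {α, γ}  = {β, δ}ᶜ
  {β, γ}  = {α, δ}ᶜ
  {γ, δ}  = {α, β}ᶜ
  {α, β, δ}  = {α, δ} ∪ {α, β}
  |family| = 11
Step 2: 3 new —
  {γ}  = {α, β, δ}ᶜ
  {α, β, γ}  = {α, β} ∪ {β, γ}
  {α, γ, δ}  = {γ, δ} ∪ {α, δ}
  |family| = 14
Step 3 adds 2:
  {β}  = {α, γ, δ}ᶜ
  {δ}  = {α, β, γ}ᶜ
  |family| = 16
After Step 4 the family is unchanged; done.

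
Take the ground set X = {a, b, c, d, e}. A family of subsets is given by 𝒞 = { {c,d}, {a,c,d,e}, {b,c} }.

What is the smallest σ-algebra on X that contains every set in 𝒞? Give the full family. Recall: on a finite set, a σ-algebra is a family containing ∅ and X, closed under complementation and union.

Start: 𝒞 ∪ {∅, X} = { {}, {b,c}, {c,d}, {a,c,d,e}, X }.
Round 1: +4 →
  {b}  = X∖{a,c,d,e}
  {a,b,e}  = X∖{c,d}
  {a,d,e}  = X∖{b,c}
  {b,c,d}  = {c,d} ∪ {b,c}
  (now 9)
Round 2 adds 3:
  {a,e}  = X∖{b,c,d}
  {a,b,c,e}  = {a,b,e} ∪ {b,c}
  {a,b,d,e}  = {a,d,e} ∪ {b}
  (now 12)
Round 3: +2 →
  {c}  = X∖{a,b,d,e}
  {d}  = X∖{a,b,c,e}
  (now 14)
Round 4 adds 2:
  {b,d}  = {d} ∪ {b}
  {a,c,e}  = {c} ∪ {a,e}
  (now 16)
Round 5: stable.

Hence σ(𝒞) has 16 members: { {}, {b}, {c}, {d}, {a,e}, {b,c}, {b,d}, {c,d}, {a,b,e}, {a,c,e}, {a,d,e}, {b,c,d}, {a,b,c,e}, {a,b,d,e}, {a,c,d,e}, X }.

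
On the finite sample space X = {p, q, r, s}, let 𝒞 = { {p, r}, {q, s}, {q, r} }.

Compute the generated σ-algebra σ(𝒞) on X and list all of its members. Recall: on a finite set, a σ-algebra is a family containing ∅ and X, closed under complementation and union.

Take S₀ = 𝒞 ∪ {∅, X} = { ∅, {p, r}, {q, r}, {q, s}, X }.
Step 1 adds 3:
  {p, s}  = X∖{q, r}
  {p, q, r}  = {q, r} ∪ {p, r}
  {q, r, s}  = {q, r} ∪ {q, s}
  (now 8)
Step 2 (4 new):
  {p}  = X∖{q, r, s}
  {s}  = X∖{p, q, r}
  {p, q, s}  = {p, s} ∪ {q, s}
  {p, r, s}  = {p, s} ∪ {p, r}
  (now 12)
Step 3: +2 →
  {q}  = X∖{p, r, s}
  {r}  = X∖{p, q, s}
  (now 14)
Step 4 adds 2:
  {p, q}  = {q} ∪ {p}
  {r, s}  = {r} ∪ {s}
  (now 16)
Step 5: closed — nothing new.

|σ(𝒞)| = 16.  σ(𝒞) = { ∅, {p}, {q}, {r}, {s}, {p, q}, {p, r}, {p, s}, {q, r}, {q, s}, {r, s}, {p, q, r}, {p, q, s}, {p, r, s}, {q, r, s}, X }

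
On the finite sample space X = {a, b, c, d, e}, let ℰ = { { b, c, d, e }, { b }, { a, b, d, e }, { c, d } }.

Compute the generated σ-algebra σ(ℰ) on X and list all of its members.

Initial family (6 sets): { {  }, { b }, { c, d }, { a, b, d, e }, { b, c, d, e }, X }.
Step 1: +5 →
  { a }  = complement { b, c, d, e }
  { c }  = complement { a, b, d, e }
  { a, b, e }  = complement { c, d }
  { b, c, d }  = { c, d } ∪ { b }
  { a, c, d, e }  = complement { b }
  |family| = 11
Step 2 (7 new):
  { a, b }  = { b } ∪ { a }
  { a, c }  = { c } ∪ { a }
  { a, e }  = complement { b, c, d }
  { b, c }  = { b } ∪ { c }
  { a, c, d }  = { c, d } ∪ { a }
  { a, b, c, d }  = { b, c, d } ∪ { a }
  { a, b, c, e }  = { c } ∪ { a, b, e }
  |family| = 18
Step 3 (8 new):
  { d }  = complement { a, b, c, e }
  { e }  = complement { a, b, c, d }
  { b, e }  = complement { a, c, d }
  { a, b, c }  = { c } ∪ { a, b }
  { a, c, e }  = { c } ∪ { a, e }
  { a, d, e }  = complement { b, c }
  { b, d, e }  = complement { a, c }
  { c, d, e }  = complement { a, b }
  |family| = 26
Step 4. New:
  { a, d }  = { d } ∪ { a }
  { b, d }  = complement { a, c, e }
  { c, e }  = { e } ∪ { c }
  { d, e }  = complement { a, b, c }
  { a, b, d }  = { a, b } ∪ { d }
  { b, c, e }  = { b, e } ∪ { c }
  |family| = 32
After Step 5 the family is unchanged; done.

Hence σ(ℰ) has 32 members: { {  }, { a }, { b }, { c }, { d }, { e }, { a, b }, { a, c }, { a, d }, { a, e }, { b, c }, { b, d }, { b, e }, { c, d }, { c, e }, { d, e }, { a, b, c }, { a, b, d }, { a, b, e }, { a, c, d }, { a, c, e }, { a, d, e }, { b, c, d }, { b, c, e }, { b, d, e }, { c, d, e }, { a, b, c, d }, { a, b, c, e }, { a, b, d, e }, { a, c, d, e }, { b, c, d, e }, X }.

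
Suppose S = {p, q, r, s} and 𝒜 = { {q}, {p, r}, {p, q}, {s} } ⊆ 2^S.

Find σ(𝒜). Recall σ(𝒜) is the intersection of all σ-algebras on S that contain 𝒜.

|σ(𝒜)| = 16.  σ(𝒜) = { {}, {p}, {q}, {r}, {s}, {p, q}, {p, r}, {p, s}, {q, r}, {q, s}, {r, s}, {p, q, r}, {p, q, s}, {p, r, s}, {q, r, s}, S }

Trace:
Initial family (6 sets): { {}, {q}, {s}, {p, q}, {p, r}, S }.
Round 1: 5 new —
  {q, s}  = complement {p, r}
  {r, s}  = complement {p, q}
  {p, q, r}  = complement {s}
  {p, q, s}  = {p, q} ∪ {s}
  {p, r, s}  = complement {q}
  (now 11)
Round 2. New:
  {r}  = complement {p, q, s}
  {q, r, s}  = {r, s} ∪ {q}
  (now 13)
Round 3: 2 new —
  {p}  = complement {q, r, s}
  {q, r}  = {r} ∪ {q}
  (now 15)
Round 4 (1 new):
  {p, s}  = complement {q, r}
  (now 16)
After Round 5 the family is unchanged; done.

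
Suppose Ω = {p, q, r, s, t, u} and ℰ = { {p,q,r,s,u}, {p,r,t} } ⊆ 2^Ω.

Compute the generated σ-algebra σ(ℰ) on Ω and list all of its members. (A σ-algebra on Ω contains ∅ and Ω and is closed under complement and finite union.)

Take S₀ = ℰ ∪ {∅, Ω} = { ∅, {p,r,t}, {p,q,r,s,u}, Ω }.
Round 1 (2 new):
  {t}  = complement {p,q,r,s,u}
  {q,s,u}  = complement {p,r,t}
Round 2 (1 new):
  {q,s,t,u}  = {q,s,u} ∪ {t}
Round 3: +1 →
  {p,r}  = complement {q,s,t,u}
Round 4: already closed under ᶜ and ∪.

Hence σ(ℰ) has 8 members: { ∅, {t}, {p,r}, {p,r,t}, {q,s,u}, {q,s,t,u}, {p,q,r,s,u}, Ω }.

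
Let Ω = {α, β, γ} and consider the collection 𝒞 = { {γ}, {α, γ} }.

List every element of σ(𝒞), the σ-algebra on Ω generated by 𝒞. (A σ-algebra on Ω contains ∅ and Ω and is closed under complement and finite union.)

σ(𝒞) (8 sets): { ∅, {α}, {β}, {γ}, {α, β}, {α, γ}, {β, γ}, Ω }

Derivation:
Seed the family with 𝒞 together with ∅ and Ω: { ∅, {γ}, {α, γ}, Ω }.
Step 1: +2 →
  {β}  = Ω∖{α, γ}
  {α, β}  = Ω∖{γ}
  |family| = 6
Step 2 adds 1:
  {β, γ}  = {γ} ∪ {β}
  |family| = 7
Step 3: +1 →
  {α}  = Ω∖{β, γ}
  |family| = 8
Step 4: closed — nothing new.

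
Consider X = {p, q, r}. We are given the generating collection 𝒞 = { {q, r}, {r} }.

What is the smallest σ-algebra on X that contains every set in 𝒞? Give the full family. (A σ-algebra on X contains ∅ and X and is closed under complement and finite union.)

Initial family (4 sets): { {}, {r}, {q, r}, X }.
Step 1 adds 2:
  {p}  = {q, r}ᶜ
  {p, q}  = {r}ᶜ
  (now 6)
Step 2. New:
  {p, r}  = {r} ∪ {p}
  (now 7)
Step 3 (1 new):
  {q}  = {p, r}ᶜ
  (now 8)
Step 4 adds nothing — fixpoint reached.

σ(𝒞) = { {}, {p}, {q}, {r}, {p, q}, {p, r}, {q, r}, X }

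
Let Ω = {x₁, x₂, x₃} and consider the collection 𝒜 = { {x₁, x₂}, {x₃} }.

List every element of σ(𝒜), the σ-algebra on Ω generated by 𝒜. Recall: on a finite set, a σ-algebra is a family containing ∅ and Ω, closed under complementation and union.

Initial family (4 sets): { {}, {x₃}, {x₁, x₂}, Ω }.
Iteration 1: closed — nothing new.

|σ(𝒜)| = 4.  σ(𝒜) = { {}, {x₃}, {x₁, x₂}, Ω }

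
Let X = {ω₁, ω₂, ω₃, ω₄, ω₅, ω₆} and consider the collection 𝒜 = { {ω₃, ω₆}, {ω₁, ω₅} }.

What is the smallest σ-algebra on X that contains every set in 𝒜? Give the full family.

Answer: σ(𝒜) = { ∅, {ω₁, ω₅}, {ω₂, ω₄}, {ω₃, ω₆}, {ω₁, ω₂, ω₄, ω₅}, {ω₁, ω₃, ω₅, ω₆}, {ω₂, ω₃, ω₄, ω₆}, X }

Trace:
Initial family (4 sets): { ∅, {ω₁, ω₅}, {ω₃, ω₆}, X }.
Step 1: +3 →
  {ω₁, ω₂, ω₄, ω₅}  = complement {ω₃, ω₆}
  {ω₁, ω₃, ω₅, ω₆}  = {ω₃, ω₆} ∪ {ω₁, ω₅}
  {ω₂, ω₃, ω₄, ω₆}  = complement {ω₁, ω₅}
  — 7 sets.
Step 2 adds 1:
  {ω₂, ω₄}  = complement {ω₁, ω₃, ω₅, ω₆}
  — 8 sets.
After Step 3 the family is unchanged; done.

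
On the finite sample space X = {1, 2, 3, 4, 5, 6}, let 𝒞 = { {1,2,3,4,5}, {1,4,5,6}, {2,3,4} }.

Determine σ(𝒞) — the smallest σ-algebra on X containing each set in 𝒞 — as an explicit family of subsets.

σ(𝒞) = { {}, {4}, {6}, {1,5}, {2,3}, {4,6}, {1,4,5}, {1,5,6}, {2,3,4}, {2,3,6}, {1,2,3,5}, {1,4,5,6}, {2,3,4,6}, {1,2,3,4,5}, {1,2,3,5,6}, X }

Trace:
Begin from { {}, {2,3,4}, {1,4,5,6}, {1,2,3,4,5}, X } (that is, 𝒞 plus ∅ and X).
Step 1. New:
  {6}  = ᶜ of {1,2,3,4,5}
  {2,3}  = ᶜ of {1,4,5,6}
  {1,5,6}  = ᶜ of {2,3,4}
  (now 8)
Step 2. New:
  {2,3,6}  = {2,3} ∪ {6}
  {2,3,4,6}  = {2,3,4} ∪ {6}
  {1,2,3,5,6}  = {1,5,6} ∪ {2,3}
  (now 11)
Step 3: +3 →
  {4}  = ᶜ of {1,2,3,5,6}
  {1,5}  = ᶜ of {2,3,4,6}
  {1,4,5}  = ᶜ of {2,3,6}
  (now 14)
Step 4: +2 →
  {4,6}  = {4} ∪ {6}
  {1,2,3,5}  = {2,3} ∪ {1,5}
  (now 16)
Step 5: stable.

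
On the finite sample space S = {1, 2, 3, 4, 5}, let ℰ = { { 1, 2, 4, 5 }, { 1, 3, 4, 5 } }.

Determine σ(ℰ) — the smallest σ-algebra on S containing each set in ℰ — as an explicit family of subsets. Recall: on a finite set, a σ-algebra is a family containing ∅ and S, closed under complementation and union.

Seed the family with ℰ together with ∅ and S: { {  }, { 1, 2, 4, 5 }, { 1, 3, 4, 5 }, S }.
Step 1 (2 new):
  { 2 }  = S∖{ 1, 3, 4, 5 }
  { 3 }  = S∖{ 1, 2, 4, 5 }
Step 2 adds 1:
  { 2, 3 }  = { 3 } ∪ { 2 }
Step 3: +1 →
  { 1, 4, 5 }  = S∖{ 2, 3 }
Step 4: no new sets; the family is a σ-algebra.

σ(ℰ) = { {  }, { 2 }, { 3 }, { 2, 3 }, { 1, 4, 5 }, { 1, 2, 4, 5 }, { 1, 3, 4, 5 }, S }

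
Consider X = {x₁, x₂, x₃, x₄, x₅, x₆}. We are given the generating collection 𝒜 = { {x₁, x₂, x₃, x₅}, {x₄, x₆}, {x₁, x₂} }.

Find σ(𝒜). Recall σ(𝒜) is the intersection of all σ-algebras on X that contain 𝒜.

σ(𝒜) = { {}, {x₁, x₂}, {x₃, x₅}, {x₄, x₆}, {x₁, x₂, x₃, x₅}, {x₁, x₂, x₄, x₆}, {x₃, x₄, x₅, x₆}, X }

Working:
Initial family (5 sets): { {}, {x₁, x₂}, {x₄, x₆}, {x₁, x₂, x₃, x₅}, X }.
Round 1 adds 2:
  {x₁, x₂, x₄, x₆}  = {x₁, x₂} ∪ {x₄, x₆}
  {x₃, x₄, x₅, x₆}  = X∖{x₁, x₂}
  [7 total]
Round 2 (1 new):
  {x₃, x₅}  = X∖{x₁, x₂, x₄, x₆}
  [8 total]
Round 3 adds nothing — fixpoint reached.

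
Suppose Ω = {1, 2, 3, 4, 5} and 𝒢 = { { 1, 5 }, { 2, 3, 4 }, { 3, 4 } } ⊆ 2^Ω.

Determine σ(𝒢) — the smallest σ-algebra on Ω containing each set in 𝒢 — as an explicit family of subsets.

Initial family (5 sets): { {  }, { 1, 5 }, { 3, 4 }, { 2, 3, 4 }, Ω }.
Round 1: 2 new —
  { 1, 2, 5 }  = ᶜ of { 3, 4 }
  { 1, 3, 4, 5 }  = { 3, 4 } ∪ { 1, 5 }
  [7 total]
Round 2 adds 1:
  { 2 }  = ᶜ of { 1, 3, 4, 5 }
  [8 total]
After Round 3 the family is unchanged; done.

|σ(𝒢)| = 8.  σ(𝒢) = { {  }, { 2 }, { 1, 5 }, { 3, 4 }, { 1, 2, 5 }, { 2, 3, 4 }, { 1, 3, 4, 5 }, Ω }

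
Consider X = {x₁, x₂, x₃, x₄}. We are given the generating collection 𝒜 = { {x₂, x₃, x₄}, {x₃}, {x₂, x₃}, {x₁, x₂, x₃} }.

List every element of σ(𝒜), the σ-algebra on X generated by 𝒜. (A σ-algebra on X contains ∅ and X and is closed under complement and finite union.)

|σ(𝒜)| = 16.  σ(𝒜) = { {}, {x₁}, {x₂}, {x₃}, {x₄}, {x₁, x₂}, {x₁, x₃}, {x₁, x₄}, {x₂, x₃}, {x₂, x₄}, {x₃, x₄}, {x₁, x₂, x₃}, {x₁, x₂, x₄}, {x₁, x₃, x₄}, {x₂, x₃, x₄}, X }

Working:
Initial family (6 sets): { {}, {x₃}, {x₂, x₃}, {x₁, x₂, x₃}, {x₂, x₃, x₄}, X }.
Pass 1 adds 4:
  {x₁}  = {x₂, x₃, x₄}ᶜ
  {x₄}  = {x₁, x₂, x₃}ᶜ
  {x₁, x₄}  = {x₂, x₃}ᶜ
  {x₁, x₂, x₄}  = {x₃}ᶜ
  [10 total]
Pass 2: +3 →
  {x₁, x₃}  = {x₃} ∪ {x₁}
  {x₃, x₄}  = {x₃} ∪ {x₄}
  {x₁, x₃, x₄}  = {x₃} ∪ {x₁, x₄}
  [13 total]
Pass 3: 3 new —
  {x₂}  = {x₁, x₃, x₄}ᶜ
  {x₁, x₂}  = {x₃, x₄}ᶜ
  {x₂, x₄}  = {x₁, x₃}ᶜ
  [16 total]
Pass 4: stable.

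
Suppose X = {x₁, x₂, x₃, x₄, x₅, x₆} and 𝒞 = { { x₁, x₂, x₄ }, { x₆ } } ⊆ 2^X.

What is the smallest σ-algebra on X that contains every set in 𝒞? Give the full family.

Initial family (4 sets): { ∅, { x₆ }, { x₁, x₂, x₄ }, X }.
Round 1 adds 3:
  { x₃, x₅, x₆ }  = { x₁, x₂, x₄ }ᶜ
  { x₁, x₂, x₄, x₆ }  = { x₁, x₂, x₄ } ∪ { x₆ }
  { x₁, x₂, x₃, x₄, x₅ }  = { x₆ }ᶜ
  — 7 sets.
Round 2: 1 new —
  { x₃, x₅ }  = { x₁, x₂, x₄, x₆ }ᶜ
  — 8 sets.
Round 3: closed — nothing new.

Hence σ(𝒞) has 8 members: { ∅, { x₆ }, { x₃, x₅ }, { x₁, x₂, x₄ }, { x₃, x₅, x₆ }, { x₁, x₂, x₄, x₆ }, { x₁, x₂, x₃, x₄, x₅ }, X }.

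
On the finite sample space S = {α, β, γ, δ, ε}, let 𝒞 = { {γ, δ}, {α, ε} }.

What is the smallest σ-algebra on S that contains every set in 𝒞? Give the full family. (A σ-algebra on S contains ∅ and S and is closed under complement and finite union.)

Answer: σ(𝒞) = { {}, {β}, {α, ε}, {γ, δ}, {α, β, ε}, {β, γ, δ}, {α, γ, δ, ε}, S }

Derivation:
Begin from { {}, {α, ε}, {γ, δ}, S } (that is, 𝒞 plus ∅ and S).
Pass 1. New:
  {α, β, ε}  = ᶜ of {γ, δ}
  {β, γ, δ}  = ᶜ of {α, ε}
  {α, γ, δ, ε}  = {γ, δ} ∪ {α, ε}
  |family| = 7
Pass 2: +1 →
  {β}  = ᶜ of {α, γ, δ, ε}
  |family| = 8
Pass 3: no new sets; the family is a σ-algebra.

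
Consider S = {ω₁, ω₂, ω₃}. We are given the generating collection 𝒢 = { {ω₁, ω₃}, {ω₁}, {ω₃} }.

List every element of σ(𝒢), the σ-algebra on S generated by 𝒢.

σ(𝒢) (8 sets): { ∅, {ω₁}, {ω₂}, {ω₃}, {ω₁, ω₂}, {ω₁, ω₃}, {ω₂, ω₃}, S }

Check:
Seed the family with 𝒢 together with ∅ and S: { ∅, {ω₁}, {ω₃}, {ω₁, ω₃}, S }.
Pass 1 adds 3:
  {ω₂}  = ᶜ of {ω₁, ω₃}
  {ω₁, ω₂}  = ᶜ of {ω₃}
  {ω₂, ω₃}  = ᶜ of {ω₁}
  |family| = 8
After Pass 2 the family is unchanged; done.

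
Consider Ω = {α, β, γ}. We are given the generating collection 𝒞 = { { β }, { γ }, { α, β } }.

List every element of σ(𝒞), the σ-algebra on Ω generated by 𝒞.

Take S₀ = 𝒞 ∪ {∅, Ω} = { {  }, { β }, { γ }, { α, β }, Ω }.
Round 1: 2 new —
  { α, γ }  = complement { β }
  { β, γ }  = { γ } ∪ { β }
  |family| = 7
Round 2. New:
  { α }  = complement { β, γ }
  |family| = 8
Round 3: no new sets; the family is a σ-algebra.

Therefore σ(𝒞) = { {  }, { α }, { β }, { γ }, { α, β }, { α, γ }, { β, γ }, Ω } (|σ(𝒞)| = 8).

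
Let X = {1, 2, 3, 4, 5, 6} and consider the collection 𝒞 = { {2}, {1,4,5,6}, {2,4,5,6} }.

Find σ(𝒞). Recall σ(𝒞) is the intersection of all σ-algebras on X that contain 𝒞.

Begin from { {}, {2}, {1,4,5,6}, {2,4,5,6}, X } (that is, 𝒞 plus ∅ and X).
Iteration 1: 4 new —
  {1,3}  = ᶜ of {2,4,5,6}
  {2,3}  = ᶜ of {1,4,5,6}
  {1,2,4,5,6}  = {2,4,5,6} ∪ {1,4,5,6}
  {1,3,4,5,6}  = ᶜ of {2}
  (now 9)
Iteration 2: +3 →
  {3}  = ᶜ of {1,2,4,5,6}
  {1,2,3}  = {2} ∪ {1,3}
  {2,3,4,5,6}  = {2,4,5,6} ∪ {2,3}
  (now 12)
Iteration 3 (2 new):
  {1}  = ᶜ of {2,3,4,5,6}
  {4,5,6}  = ᶜ of {1,2,3}
  (now 14)
Iteration 4 (2 new):
  {1,2}  = {2} ∪ {1}
  {3,4,5,6}  = {3} ∪ {4,5,6}
  (now 16)
Iteration 5 adds nothing — fixpoint reached.

Hence σ(𝒞) has 16 members: { {}, {1}, {2}, {3}, {1,2}, {1,3}, {2,3}, {1,2,3}, {4,5,6}, {1,4,5,6}, {2,4,5,6}, {3,4,5,6}, {1,2,4,5,6}, {1,3,4,5,6}, {2,3,4,5,6}, X }.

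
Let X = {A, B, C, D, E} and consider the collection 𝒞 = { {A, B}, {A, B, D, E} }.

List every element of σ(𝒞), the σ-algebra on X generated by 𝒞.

σ(𝒞) = { ∅, {C}, {A, B}, {D, E}, {A, B, C}, {C, D, E}, {A, B, D, E}, X }

Working:
Initial family (4 sets): { ∅, {A, B}, {A, B, D, E}, X }.
Round 1: 2 new —
  {C}  = ᶜ of {A, B, D, E}
  {C, D, E}  = ᶜ of {A, B}
  [6 total]
Round 2: 1 new —
  {A, B, C}  = {C} ∪ {A, B}
  [7 total]
Round 3: +1 →
  {D, E}  = ᶜ of {A, B, C}
  [8 total]
Round 4: closed — nothing new.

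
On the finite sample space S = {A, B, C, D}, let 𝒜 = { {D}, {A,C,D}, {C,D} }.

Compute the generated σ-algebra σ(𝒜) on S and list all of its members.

Begin from { ∅, {D}, {C,D}, {A,C,D}, S } (that is, 𝒜 plus ∅ and S).
Step 1. New:
  {B}  = ᶜ of {A,C,D}
  {A,B}  = ᶜ of {C,D}
  {A,B,C}  = ᶜ of {D}
  |family| = 8
Step 2 (3 new):
  {B,D}  = {D} ∪ {B}
  {A,B,D}  = {D} ∪ {A,B}
  {B,C,D}  = {B} ∪ {C,D}
  |family| = 11
Step 3: 3 new —
  {A}  = ᶜ of {B,C,D}
  {C}  = ᶜ of {A,B,D}
  {A,C}  = ᶜ of {B,D}
  |family| = 14
Step 4. New:
  {A,D}  = {D} ∪ {A}
  {B,C}  = {C} ∪ {B}
  |family| = 16
Step 5: closed — nothing new.

σ(𝒜) = { ∅, {A}, {B}, {C}, {D}, {A,B}, {A,C}, {A,D}, {B,C}, {B,D}, {C,D}, {A,B,C}, {A,B,D}, {A,C,D}, {B,C,D}, S }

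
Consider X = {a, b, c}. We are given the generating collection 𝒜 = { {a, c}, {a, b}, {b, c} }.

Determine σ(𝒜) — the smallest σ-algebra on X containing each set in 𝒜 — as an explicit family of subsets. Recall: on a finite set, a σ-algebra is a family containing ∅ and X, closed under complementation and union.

Initial family (5 sets): { {}, {a, b}, {a, c}, {b, c}, X }.
Step 1: +3 →
  {a}  = {b, c}ᶜ
  {b}  = {a, c}ᶜ
  {c}  = {a, b}ᶜ
  [8 total]
Step 2: closed — nothing new.

|σ(𝒜)| = 8.  σ(𝒜) = { {}, {a}, {b}, {c}, {a, b}, {a, c}, {b, c}, X }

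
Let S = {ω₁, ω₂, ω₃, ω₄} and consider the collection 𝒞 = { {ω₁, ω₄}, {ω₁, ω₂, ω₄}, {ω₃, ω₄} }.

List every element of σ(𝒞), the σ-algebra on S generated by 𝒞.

|σ(𝒞)| = 16.  σ(𝒞) = { ∅, {ω₁}, {ω₂}, {ω₃}, {ω₄}, {ω₁, ω₂}, {ω₁, ω₃}, {ω₁, ω₄}, {ω₂, ω₃}, {ω₂, ω₄}, {ω₃, ω₄}, {ω₁, ω₂, ω₃}, {ω₁, ω₂, ω₄}, {ω₁, ω₃, ω₄}, {ω₂, ω₃, ω₄}, S }

Trace:
Begin from { ∅, {ω₁, ω₄}, {ω₃, ω₄}, {ω₁, ω₂, ω₄}, S } (that is, 𝒞 plus ∅ and S).
Round 1: +4 →
  {ω₃}  = ᶜ of {ω₁, ω₂, ω₄}
  {ω₁, ω₂}  = ᶜ of {ω₃, ω₄}
  {ω₂, ω₃}  = ᶜ of {ω₁, ω₄}
  {ω₁, ω₃, ω₄}  = {ω₃, ω₄} ∪ {ω₁, ω₄}
  [9 total]
Round 2 adds 3:
  {ω₂}  = ᶜ of {ω₁, ω₃, ω₄}
  {ω₁, ω₂, ω₃}  = {ω₁, ω₂} ∪ {ω₃}
  {ω₂, ω₃, ω₄}  = {ω₃, ω₄} ∪ {ω₂, ω₃}
  [12 total]
Round 3: 2 new —
  {ω₁}  = ᶜ of {ω₂, ω₃, ω₄}
  {ω₄}  = ᶜ of {ω₁, ω₂, ω₃}
  [14 total]
Round 4 (2 new):
  {ω₁, ω₃}  = {ω₃} ∪ {ω₁}
  {ω₂, ω₄}  = {ω₄} ∪ {ω₂}
  [16 total]
Round 5: closed — nothing new.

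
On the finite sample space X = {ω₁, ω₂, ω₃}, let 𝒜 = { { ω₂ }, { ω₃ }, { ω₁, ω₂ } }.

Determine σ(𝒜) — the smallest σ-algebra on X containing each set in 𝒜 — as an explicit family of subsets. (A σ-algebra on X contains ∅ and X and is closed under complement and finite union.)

Take S₀ = 𝒜 ∪ {∅, X} = { {  }, { ω₂ }, { ω₃ }, { ω₁, ω₂ }, X }.
Step 1. New:
  { ω₁, ω₃ }  = ᶜ of { ω₂ }
  { ω₂, ω₃ }  = { ω₃ } ∪ { ω₂ }
Step 2 (1 new):
  { ω₁ }  = ᶜ of { ω₂, ω₃ }
Step 3: no new sets; the family is a σ-algebra.

σ(𝒜) = { {  }, { ω₁ }, { ω₂ }, { ω₃ }, { ω₁, ω₂ }, { ω₁, ω₃ }, { ω₂, ω₃ }, X }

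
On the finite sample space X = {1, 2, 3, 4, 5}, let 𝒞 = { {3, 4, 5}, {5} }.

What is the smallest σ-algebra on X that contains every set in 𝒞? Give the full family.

σ(𝒞) = { {}, {5}, {1, 2}, {3, 4}, {1, 2, 5}, {3, 4, 5}, {1, 2, 3, 4}, X }

Derivation:
Take S₀ = 𝒞 ∪ {∅, X} = { {}, {5}, {3, 4, 5}, X }.
Round 1: 2 new —
  {1, 2}  = {3, 4, 5}ᶜ
  {1, 2, 3, 4}  = {5}ᶜ
  |family| = 6
Round 2: 1 new —
  {1, 2, 5}  = {1, 2} ∪ {5}
  |family| = 7
Round 3: 1 new —
  {3, 4}  = {1, 2, 5}ᶜ
  |family| = 8
Round 4: stable.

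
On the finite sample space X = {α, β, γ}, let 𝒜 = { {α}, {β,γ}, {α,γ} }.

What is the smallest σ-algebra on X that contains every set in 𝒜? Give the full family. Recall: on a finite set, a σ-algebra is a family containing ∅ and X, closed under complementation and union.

Begin from { ∅, {α}, {α,γ}, {β,γ}, X } (that is, 𝒜 plus ∅ and X).
Pass 1. New:
  {β}  = ᶜ of {α,γ}
  |family| = 6
Pass 2 (1 new):
  {α,β}  = {β} ∪ {α}
  |family| = 7
Pass 3: 1 new —
  {γ}  = ᶜ of {α,β}
  |family| = 8
Pass 4 adds nothing — fixpoint reached.

σ(𝒜) = { ∅, {α}, {β}, {γ}, {α,β}, {α,γ}, {β,γ}, X }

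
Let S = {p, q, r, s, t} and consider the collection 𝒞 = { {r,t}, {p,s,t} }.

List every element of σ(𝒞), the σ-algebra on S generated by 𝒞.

Initial family (4 sets): { ∅, {r,t}, {p,s,t}, S }.
Pass 1 adds 3:
  {q,r}  = S∖{p,s,t}
  {p,q,s}  = S∖{r,t}
  {p,r,s,t}  = {r,t} ∪ {p,s,t}
  (now 7)
Pass 2 adds 4:
  {q}  = S∖{p,r,s,t}
  {q,r,t}  = {q,r} ∪ {r,t}
  {p,q,r,s}  = {q,r} ∪ {p,q,s}
  {p,q,s,t}  = {p,s,t} ∪ {p,q,s}
  (now 11)
Pass 3: +3 →
  {r}  = S∖{p,q,s,t}
  {t}  = S∖{p,q,r,s}
  {p,s}  = S∖{q,r,t}
  (now 14)
Pass 4 adds 2:
  {q,t}  = {q} ∪ {t}
  {p,r,s}  = {r} ∪ {p,s}
  (now 16)
Pass 5: no new sets; the family is a σ-algebra.

σ(𝒞) = { ∅, {q}, {r}, {t}, {p,s}, {q,r}, {q,t}, {r,t}, {p,q,s}, {p,r,s}, {p,s,t}, {q,r,t}, {p,q,r,s}, {p,q,s,t}, {p,r,s,t}, S }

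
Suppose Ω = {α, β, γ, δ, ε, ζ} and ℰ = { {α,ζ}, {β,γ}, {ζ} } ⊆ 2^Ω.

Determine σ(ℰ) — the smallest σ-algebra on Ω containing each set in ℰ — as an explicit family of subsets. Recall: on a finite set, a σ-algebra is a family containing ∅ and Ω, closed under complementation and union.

|σ(ℰ)| = 16.  σ(ℰ) = { {}, {α}, {ζ}, {α,ζ}, {β,γ}, {δ,ε}, {α,β,γ}, {α,δ,ε}, {β,γ,ζ}, {δ,ε,ζ}, {α,β,γ,ζ}, {α,δ,ε,ζ}, {β,γ,δ,ε}, {α,β,γ,δ,ε}, {β,γ,δ,ε,ζ}, Ω }

Trace:
Start: ℰ ∪ {∅, Ω} = { {}, {ζ}, {α,ζ}, {β,γ}, Ω }.
Step 1: 5 new —
  {β,γ,ζ}  = {β,γ} ∪ {ζ}
  {α,β,γ,ζ}  = {β,γ} ∪ {α,ζ}
  {α,δ,ε,ζ}  = complement {β,γ}
  {β,γ,δ,ε}  = complement {α,ζ}
  {α,β,γ,δ,ε}  = complement {ζ}
  — 10 sets.
Step 2: +3 →
  {δ,ε}  = complement {α,β,γ,ζ}
  {α,δ,ε}  = complement {β,γ,ζ}
  {β,γ,δ,ε,ζ}  = {β,γ,ζ} ∪ {β,γ,δ,ε}
  — 13 sets.
Step 3. New:
  {α}  = complement {β,γ,δ,ε,ζ}
  {δ,ε,ζ}  = {δ,ε} ∪ {ζ}
  — 15 sets.
Step 4: 1 new —
  {α,β,γ}  = complement {δ,ε,ζ}
  — 16 sets.
Step 5: already closed under ᶜ and ∪.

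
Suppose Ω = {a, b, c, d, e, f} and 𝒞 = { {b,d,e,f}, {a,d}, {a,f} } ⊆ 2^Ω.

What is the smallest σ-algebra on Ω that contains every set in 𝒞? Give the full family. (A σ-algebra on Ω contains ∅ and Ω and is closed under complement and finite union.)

Start: 𝒞 ∪ {∅, Ω} = { {}, {a,d}, {a,f}, {b,d,e,f}, Ω }.
Iteration 1 adds 5:
  {a,c}  = {b,d,e,f}ᶜ
  {a,d,f}  = {a,d} ∪ {a,f}
  {b,c,d,e}  = {a,f}ᶜ
  {b,c,e,f}  = {a,d}ᶜ
  {a,b,d,e,f}  = {b,d,e,f} ∪ {a,d}
Iteration 2 adds 8:
  {c}  = {a,b,d,e,f}ᶜ
  {a,c,d}  = {a,d} ∪ {a,c}
  {a,c,f}  = {a,f} ∪ {a,c}
  {b,c,e}  = {a,d,f}ᶜ
  {a,c,d,f}  = {a,d,f} ∪ {a,c}
  {a,b,c,d,e}  = {b,c,d,e} ∪ {a,d}
  {a,b,c,e,f}  = {a,f} ∪ {b,c,e,f}
  {b,c,d,e,f}  = {b,c,d,e} ∪ {b,d,e,f}
Iteration 3 (7 new):
  {a}  = {b,c,d,e,f}ᶜ
  {d}  = {a,b,c,e,f}ᶜ
  {f}  = {a,b,c,d,e}ᶜ
  {b,e}  = {a,c,d,f}ᶜ
  {b,d,e}  = {a,c,f}ᶜ
  {b,e,f}  = {a,c,d}ᶜ
  {a,b,c,e}  = {b,c,e} ∪ {a,c}
Iteration 4: +6 →
  {c,d}  = {c} ∪ {d}
  {c,f}  = {f} ∪ {c}
  {d,f}  = {a,b,c,e}ᶜ
  {a,b,e}  = {b,e} ∪ {a}
  {a,b,d,e}  = {b,e} ∪ {a,d}
  {a,b,e,f}  = {b,e} ∪ {a,f}
Iteration 5: 1 new —
  {c,d,f}  = {a,b,e}ᶜ
After Iteration 6 the family is unchanged; done.

Therefore σ(𝒞) = { {}, {a}, {c}, {d}, {f}, {a,c}, {a,d}, {a,f}, {b,e}, {c,d}, {c,f}, {d,f}, {a,b,e}, {a,c,d}, {a,c,f}, {a,d,f}, {b,c,e}, {b,d,e}, {b,e,f}, {c,d,f}, {a,b,c,e}, {a,b,d,e}, {a,b,e,f}, {a,c,d,f}, {b,c,d,e}, {b,c,e,f}, {b,d,e,f}, {a,b,c,d,e}, {a,b,c,e,f}, {a,b,d,e,f}, {b,c,d,e,f}, Ω } (|σ(𝒞)| = 32).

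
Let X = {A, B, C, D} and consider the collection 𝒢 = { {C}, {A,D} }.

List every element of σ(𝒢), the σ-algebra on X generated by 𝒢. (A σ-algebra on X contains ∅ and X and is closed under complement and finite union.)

Seed the family with 𝒢 together with ∅ and X: { {}, {C}, {A,D}, X }.
Iteration 1 adds 3:
  {B,C}  = X∖{A,D}
  {A,B,D}  = X∖{C}
  {A,C,D}  = {C} ∪ {A,D}
  — 7 sets.
Iteration 2 adds 1:
  {B}  = X∖{A,C,D}
  — 8 sets.
Iteration 3 adds nothing — fixpoint reached.

Therefore σ(𝒢) = { {}, {B}, {C}, {A,D}, {B,C}, {A,B,D}, {A,C,D}, X } (|σ(𝒢)| = 8).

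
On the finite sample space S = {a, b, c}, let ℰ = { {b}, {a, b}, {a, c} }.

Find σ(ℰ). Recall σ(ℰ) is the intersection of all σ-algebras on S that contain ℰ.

Begin from { {}, {b}, {a, b}, {a, c}, S } (that is, ℰ plus ∅ and S).
Iteration 1. New:
  {c}  = ᶜ of {a, b}
  — 6 sets.
Iteration 2 adds 1:
  {b, c}  = {c} ∪ {b}
  — 7 sets.
Iteration 3: +1 →
  {a}  = ᶜ of {b, c}
  — 8 sets.
Iteration 4 adds nothing — fixpoint reached.

|σ(ℰ)| = 8.  σ(ℰ) = { {}, {a}, {b}, {c}, {a, b}, {a, c}, {b, c}, S }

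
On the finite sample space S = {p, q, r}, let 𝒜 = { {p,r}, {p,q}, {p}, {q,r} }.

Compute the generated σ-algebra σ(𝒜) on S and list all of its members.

Answer: σ(𝒜) = { {}, {p}, {q}, {r}, {p,q}, {p,r}, {q,r}, S }

Trace:
Initial family (6 sets): { {}, {p}, {p,q}, {p,r}, {q,r}, S }.
Pass 1: +2 →
  {q}  = S∖{p,r}
  {r}  = S∖{p,q}
  — 8 sets.
Pass 2: closed — nothing new.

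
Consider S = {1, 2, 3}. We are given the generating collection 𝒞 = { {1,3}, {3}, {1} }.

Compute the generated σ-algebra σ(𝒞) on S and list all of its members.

σ(𝒞) = { {}, {1}, {2}, {3}, {1,2}, {1,3}, {2,3}, S }

Trace:
Seed the family with 𝒞 together with ∅ and S: { {}, {1}, {3}, {1,3}, S }.
Iteration 1: 3 new —
  {2}  = S∖{1,3}
  {1,2}  = S∖{3}
  {2,3}  = S∖{1}
Iteration 2 adds nothing — fixpoint reached.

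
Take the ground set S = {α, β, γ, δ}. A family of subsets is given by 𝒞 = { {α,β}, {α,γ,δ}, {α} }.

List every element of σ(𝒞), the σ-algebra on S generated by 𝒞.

Start: 𝒞 ∪ {∅, S} = { {}, {α}, {α,β}, {α,γ,δ}, S }.
Iteration 1: 3 new —
  {β}  = complement {α,γ,δ}
  {γ,δ}  = complement {α,β}
  {β,γ,δ}  = complement {α}
  — 8 sets.
After Iteration 2 the family is unchanged; done.

Therefore σ(𝒞) = { {}, {α}, {β}, {α,β}, {γ,δ}, {α,γ,δ}, {β,γ,δ}, S } (|σ(𝒞)| = 8).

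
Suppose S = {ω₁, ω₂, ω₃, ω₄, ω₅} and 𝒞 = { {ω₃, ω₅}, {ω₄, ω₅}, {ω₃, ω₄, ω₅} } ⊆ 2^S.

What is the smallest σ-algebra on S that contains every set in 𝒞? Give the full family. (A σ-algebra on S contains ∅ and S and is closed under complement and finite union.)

Begin from { {}, {ω₃, ω₅}, {ω₄, ω₅}, {ω₃, ω₄, ω₅}, S } (that is, 𝒞 plus ∅ and S).
Step 1 adds 3:
  {ω₁, ω₂}  = S∖{ω₃, ω₄, ω₅}
  {ω₁, ω₂, ω₃}  = S∖{ω₄, ω₅}
  {ω₁, ω₂, ω₄}  = S∖{ω₃, ω₅}
  [8 total]
Step 2. New:
  {ω₁, ω₂, ω₃, ω₄}  = {ω₁, ω₂, ω₃} ∪ {ω₁, ω₂, ω₄}
  {ω₁, ω₂, ω₃, ω₅}  = {ω₃, ω₅} ∪ {ω₁, ω₂, ω₃}
  {ω₁, ω₂, ω₄, ω₅}  = {ω₄, ω₅} ∪ {ω₁, ω₂}
  [11 total]
Step 3 (3 new):
  {ω₃}  = S∖{ω₁, ω₂, ω₄, ω₅}
  {ω₄}  = S∖{ω₁, ω₂, ω₃, ω₅}
  {ω₅}  = S∖{ω₁, ω₂, ω₃, ω₄}
  [14 total]
Step 4: +2 →
  {ω₃, ω₄}  = {ω₃} ∪ {ω₄}
  {ω₁, ω₂, ω₅}  = {ω₁, ω₂} ∪ {ω₅}
  [16 total]
Step 5: closed — nothing new.

Hence σ(𝒞) has 16 members: { {}, {ω₃}, {ω₄}, {ω₅}, {ω₁, ω₂}, {ω₃, ω₄}, {ω₃, ω₅}, {ω₄, ω₅}, {ω₁, ω₂, ω₃}, {ω₁, ω₂, ω₄}, {ω₁, ω₂, ω₅}, {ω₃, ω₄, ω₅}, {ω₁, ω₂, ω₃, ω₄}, {ω₁, ω₂, ω₃, ω₅}, {ω₁, ω₂, ω₄, ω₅}, S }.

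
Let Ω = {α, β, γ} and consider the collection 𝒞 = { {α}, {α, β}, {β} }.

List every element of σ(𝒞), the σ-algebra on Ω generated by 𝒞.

σ(𝒞) (8 sets): { {}, {α}, {β}, {γ}, {α, β}, {α, γ}, {β, γ}, Ω }

Derivation:
Seed the family with 𝒞 together with ∅ and Ω: { {}, {α}, {β}, {α, β}, Ω }.
Step 1: +3 →
  {γ}  = ᶜ of {α, β}
  {α, γ}  = ᶜ of {β}
  {β, γ}  = ᶜ of {α}
Step 2: no new sets; the family is a σ-algebra.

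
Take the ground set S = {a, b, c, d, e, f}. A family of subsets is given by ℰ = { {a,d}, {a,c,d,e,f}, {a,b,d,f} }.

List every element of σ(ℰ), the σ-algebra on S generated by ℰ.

σ(ℰ) = { ∅, {b}, {f}, {a,d}, {b,f}, {c,e}, {a,b,d}, {a,d,f}, {b,c,e}, {c,e,f}, {a,b,d,f}, {a,c,d,e}, {b,c,e,f}, {a,b,c,d,e}, {a,c,d,e,f}, S }

Derivation:
Seed the family with ℰ together with ∅ and S: { ∅, {a,d}, {a,b,d,f}, {a,c,d,e,f}, S }.
Step 1 (3 new):
  {b}  = ᶜ of {a,c,d,e,f}
  {c,e}  = ᶜ of {a,b,d,f}
  {b,c,e,f}  = ᶜ of {a,d}
  (now 8)
Step 2 adds 3:
  {a,b,d}  = {b} ∪ {a,d}
  {b,c,e}  = {c,e} ∪ {b}
  {a,c,d,e}  = {c,e} ∪ {a,d}
  (now 11)
Step 3: +4 →
  {b,f}  = ᶜ of {a,c,d,e}
  {a,d,f}  = ᶜ of {b,c,e}
  {c,e,f}  = ᶜ of {a,b,d}
  {a,b,c,d,e}  = {b,c,e} ∪ {a,d}
  (now 15)
Step 4 (1 new):
  {f}  = ᶜ of {a,b,c,d,e}
  (now 16)
Step 5: stable.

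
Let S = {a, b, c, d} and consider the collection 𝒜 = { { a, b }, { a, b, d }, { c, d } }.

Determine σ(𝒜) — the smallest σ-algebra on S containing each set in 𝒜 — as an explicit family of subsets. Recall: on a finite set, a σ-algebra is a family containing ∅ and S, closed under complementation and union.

Seed the family with 𝒜 together with ∅ and S: { ∅, { a, b }, { c, d }, { a, b, d }, S }.
Step 1. New:
  { c }  = { a, b, d }ᶜ
  (now 6)
Step 2. New:
  { a, b, c }  = { c } ∪ { a, b }
  (now 7)
Step 3. New:
  { d }  = { a, b, c }ᶜ
  (now 8)
After Step 4 the family is unchanged; done.

|σ(𝒜)| = 8.  σ(𝒜) = { ∅, { c }, { d }, { a, b }, { c, d }, { a, b, c }, { a, b, d }, S }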